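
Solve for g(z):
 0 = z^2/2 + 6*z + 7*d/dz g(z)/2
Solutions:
 g(z) = C1 - z^3/21 - 6*z^2/7


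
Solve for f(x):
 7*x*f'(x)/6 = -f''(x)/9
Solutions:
 f(x) = C1 + C2*erf(sqrt(21)*x/2)


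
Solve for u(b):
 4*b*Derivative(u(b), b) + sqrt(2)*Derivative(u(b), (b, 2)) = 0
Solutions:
 u(b) = C1 + C2*erf(2^(1/4)*b)


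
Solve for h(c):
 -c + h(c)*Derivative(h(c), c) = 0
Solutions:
 h(c) = -sqrt(C1 + c^2)
 h(c) = sqrt(C1 + c^2)


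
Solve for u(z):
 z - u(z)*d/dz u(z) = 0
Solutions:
 u(z) = -sqrt(C1 + z^2)
 u(z) = sqrt(C1 + z^2)


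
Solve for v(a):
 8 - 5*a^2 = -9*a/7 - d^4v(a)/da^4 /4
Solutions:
 v(a) = C1 + C2*a + C3*a^2 + C4*a^3 + a^6/18 - 3*a^5/70 - 4*a^4/3


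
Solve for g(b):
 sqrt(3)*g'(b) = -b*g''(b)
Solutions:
 g(b) = C1 + C2*b^(1 - sqrt(3))


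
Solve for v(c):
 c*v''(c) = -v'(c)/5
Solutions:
 v(c) = C1 + C2*c^(4/5)


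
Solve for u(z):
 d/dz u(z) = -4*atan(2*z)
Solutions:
 u(z) = C1 - 4*z*atan(2*z) + log(4*z^2 + 1)


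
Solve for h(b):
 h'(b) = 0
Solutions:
 h(b) = C1


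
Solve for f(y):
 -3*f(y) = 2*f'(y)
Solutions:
 f(y) = C1*exp(-3*y/2)


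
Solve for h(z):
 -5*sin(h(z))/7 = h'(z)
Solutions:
 5*z/7 + log(cos(h(z)) - 1)/2 - log(cos(h(z)) + 1)/2 = C1


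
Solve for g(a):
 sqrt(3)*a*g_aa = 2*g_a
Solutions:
 g(a) = C1 + C2*a^(1 + 2*sqrt(3)/3)


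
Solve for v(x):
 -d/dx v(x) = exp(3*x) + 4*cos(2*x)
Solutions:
 v(x) = C1 - exp(3*x)/3 - 2*sin(2*x)


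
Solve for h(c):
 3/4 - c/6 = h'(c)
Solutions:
 h(c) = C1 - c^2/12 + 3*c/4


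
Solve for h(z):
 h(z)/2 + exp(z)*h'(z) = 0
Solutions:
 h(z) = C1*exp(exp(-z)/2)


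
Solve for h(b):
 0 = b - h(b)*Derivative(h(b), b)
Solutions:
 h(b) = -sqrt(C1 + b^2)
 h(b) = sqrt(C1 + b^2)


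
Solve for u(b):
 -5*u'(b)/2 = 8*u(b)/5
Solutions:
 u(b) = C1*exp(-16*b/25)


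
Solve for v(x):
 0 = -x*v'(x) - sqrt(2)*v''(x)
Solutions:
 v(x) = C1 + C2*erf(2^(1/4)*x/2)


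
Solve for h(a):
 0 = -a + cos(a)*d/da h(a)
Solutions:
 h(a) = C1 + Integral(a/cos(a), a)


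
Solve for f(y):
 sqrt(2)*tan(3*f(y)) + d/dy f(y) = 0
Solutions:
 f(y) = -asin(C1*exp(-3*sqrt(2)*y))/3 + pi/3
 f(y) = asin(C1*exp(-3*sqrt(2)*y))/3


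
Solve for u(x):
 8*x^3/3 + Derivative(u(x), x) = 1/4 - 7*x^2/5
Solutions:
 u(x) = C1 - 2*x^4/3 - 7*x^3/15 + x/4


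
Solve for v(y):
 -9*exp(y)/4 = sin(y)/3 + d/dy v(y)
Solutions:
 v(y) = C1 - 9*exp(y)/4 + cos(y)/3


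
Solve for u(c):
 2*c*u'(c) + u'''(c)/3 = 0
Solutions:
 u(c) = C1 + Integral(C2*airyai(-6^(1/3)*c) + C3*airybi(-6^(1/3)*c), c)


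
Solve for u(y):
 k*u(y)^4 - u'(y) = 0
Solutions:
 u(y) = (-1/(C1 + 3*k*y))^(1/3)
 u(y) = (-1/(C1 + k*y))^(1/3)*(-3^(2/3) - 3*3^(1/6)*I)/6
 u(y) = (-1/(C1 + k*y))^(1/3)*(-3^(2/3) + 3*3^(1/6)*I)/6


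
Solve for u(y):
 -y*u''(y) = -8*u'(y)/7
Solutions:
 u(y) = C1 + C2*y^(15/7)


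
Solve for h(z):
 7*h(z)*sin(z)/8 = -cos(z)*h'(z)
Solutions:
 h(z) = C1*cos(z)^(7/8)


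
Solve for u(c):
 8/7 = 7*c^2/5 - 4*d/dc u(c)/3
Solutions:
 u(c) = C1 + 7*c^3/20 - 6*c/7


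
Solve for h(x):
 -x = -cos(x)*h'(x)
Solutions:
 h(x) = C1 + Integral(x/cos(x), x)


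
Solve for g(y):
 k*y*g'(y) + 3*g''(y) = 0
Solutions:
 g(y) = Piecewise((-sqrt(6)*sqrt(pi)*C1*erf(sqrt(6)*sqrt(k)*y/6)/(2*sqrt(k)) - C2, (k > 0) | (k < 0)), (-C1*y - C2, True))


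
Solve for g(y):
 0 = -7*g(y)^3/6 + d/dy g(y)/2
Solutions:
 g(y) = -sqrt(6)*sqrt(-1/(C1 + 7*y))/2
 g(y) = sqrt(6)*sqrt(-1/(C1 + 7*y))/2


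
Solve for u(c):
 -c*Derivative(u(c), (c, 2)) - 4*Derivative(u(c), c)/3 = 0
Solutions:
 u(c) = C1 + C2/c^(1/3)


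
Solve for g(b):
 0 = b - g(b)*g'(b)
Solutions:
 g(b) = -sqrt(C1 + b^2)
 g(b) = sqrt(C1 + b^2)


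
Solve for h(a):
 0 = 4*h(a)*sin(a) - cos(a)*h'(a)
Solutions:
 h(a) = C1/cos(a)^4


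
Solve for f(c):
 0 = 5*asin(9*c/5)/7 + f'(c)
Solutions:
 f(c) = C1 - 5*c*asin(9*c/5)/7 - 5*sqrt(25 - 81*c^2)/63


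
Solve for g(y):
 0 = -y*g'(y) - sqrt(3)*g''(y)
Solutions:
 g(y) = C1 + C2*erf(sqrt(2)*3^(3/4)*y/6)


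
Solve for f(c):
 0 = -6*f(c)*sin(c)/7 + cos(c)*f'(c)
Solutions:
 f(c) = C1/cos(c)^(6/7)


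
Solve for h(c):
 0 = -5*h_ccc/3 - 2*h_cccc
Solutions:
 h(c) = C1 + C2*c + C3*c^2 + C4*exp(-5*c/6)


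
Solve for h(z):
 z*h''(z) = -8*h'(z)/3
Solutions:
 h(z) = C1 + C2/z^(5/3)


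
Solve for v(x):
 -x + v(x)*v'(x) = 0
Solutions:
 v(x) = -sqrt(C1 + x^2)
 v(x) = sqrt(C1 + x^2)


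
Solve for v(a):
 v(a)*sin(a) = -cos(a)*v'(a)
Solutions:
 v(a) = C1*cos(a)


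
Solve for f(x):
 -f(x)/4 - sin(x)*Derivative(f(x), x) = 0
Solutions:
 f(x) = C1*(cos(x) + 1)^(1/8)/(cos(x) - 1)^(1/8)


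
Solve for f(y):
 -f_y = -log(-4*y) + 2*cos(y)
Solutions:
 f(y) = C1 + y*log(-y) - y + 2*y*log(2) - 2*sin(y)


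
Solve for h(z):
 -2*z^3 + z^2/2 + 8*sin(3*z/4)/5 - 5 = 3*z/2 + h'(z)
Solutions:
 h(z) = C1 - z^4/2 + z^3/6 - 3*z^2/4 - 5*z - 32*cos(3*z/4)/15


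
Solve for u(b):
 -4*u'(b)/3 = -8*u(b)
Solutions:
 u(b) = C1*exp(6*b)


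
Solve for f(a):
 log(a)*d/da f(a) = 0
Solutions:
 f(a) = C1


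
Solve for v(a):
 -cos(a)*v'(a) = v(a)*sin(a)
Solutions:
 v(a) = C1*cos(a)


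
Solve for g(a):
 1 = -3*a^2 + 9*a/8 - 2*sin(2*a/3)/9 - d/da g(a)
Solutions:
 g(a) = C1 - a^3 + 9*a^2/16 - a + cos(2*a/3)/3


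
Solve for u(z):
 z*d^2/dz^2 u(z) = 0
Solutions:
 u(z) = C1 + C2*z


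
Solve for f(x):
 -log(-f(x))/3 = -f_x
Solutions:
 -li(-f(x)) = C1 + x/3


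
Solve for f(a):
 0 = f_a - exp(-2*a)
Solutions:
 f(a) = C1 - exp(-2*a)/2


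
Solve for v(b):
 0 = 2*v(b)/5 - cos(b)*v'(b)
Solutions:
 v(b) = C1*(sin(b) + 1)^(1/5)/(sin(b) - 1)^(1/5)


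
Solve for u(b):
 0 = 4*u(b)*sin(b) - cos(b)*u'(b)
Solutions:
 u(b) = C1/cos(b)^4


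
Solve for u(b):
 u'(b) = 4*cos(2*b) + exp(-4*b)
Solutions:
 u(b) = C1 + 2*sin(2*b) - exp(-4*b)/4


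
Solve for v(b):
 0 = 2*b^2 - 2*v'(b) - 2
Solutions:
 v(b) = C1 + b^3/3 - b


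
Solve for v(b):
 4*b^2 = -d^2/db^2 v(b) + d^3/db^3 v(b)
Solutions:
 v(b) = C1 + C2*b + C3*exp(b) - b^4/3 - 4*b^3/3 - 4*b^2


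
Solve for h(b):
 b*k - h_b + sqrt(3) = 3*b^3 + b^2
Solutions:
 h(b) = C1 - 3*b^4/4 - b^3/3 + b^2*k/2 + sqrt(3)*b


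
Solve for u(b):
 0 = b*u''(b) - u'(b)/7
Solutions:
 u(b) = C1 + C2*b^(8/7)


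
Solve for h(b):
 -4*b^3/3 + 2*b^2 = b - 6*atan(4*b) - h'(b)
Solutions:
 h(b) = C1 + b^4/3 - 2*b^3/3 + b^2/2 - 6*b*atan(4*b) + 3*log(16*b^2 + 1)/4


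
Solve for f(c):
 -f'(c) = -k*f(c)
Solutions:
 f(c) = C1*exp(c*k)


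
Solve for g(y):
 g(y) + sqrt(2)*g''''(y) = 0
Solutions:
 g(y) = (C1*sin(2^(3/8)*y/2) + C2*cos(2^(3/8)*y/2))*exp(-2^(3/8)*y/2) + (C3*sin(2^(3/8)*y/2) + C4*cos(2^(3/8)*y/2))*exp(2^(3/8)*y/2)


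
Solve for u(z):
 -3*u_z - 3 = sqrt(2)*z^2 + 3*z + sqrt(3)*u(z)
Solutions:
 u(z) = C1*exp(-sqrt(3)*z/3) - sqrt(6)*z^2/3 - sqrt(3)*z + 2*sqrt(2)*z - 2*sqrt(6) - sqrt(3) + 3


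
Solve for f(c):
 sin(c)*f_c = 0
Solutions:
 f(c) = C1


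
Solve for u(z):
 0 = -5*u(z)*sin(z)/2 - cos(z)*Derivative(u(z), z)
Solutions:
 u(z) = C1*cos(z)^(5/2)


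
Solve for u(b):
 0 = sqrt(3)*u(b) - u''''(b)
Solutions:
 u(b) = C1*exp(-3^(1/8)*b) + C2*exp(3^(1/8)*b) + C3*sin(3^(1/8)*b) + C4*cos(3^(1/8)*b)


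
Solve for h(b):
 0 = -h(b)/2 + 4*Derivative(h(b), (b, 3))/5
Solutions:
 h(b) = C3*exp(5^(1/3)*b/2) + (C1*sin(sqrt(3)*5^(1/3)*b/4) + C2*cos(sqrt(3)*5^(1/3)*b/4))*exp(-5^(1/3)*b/4)


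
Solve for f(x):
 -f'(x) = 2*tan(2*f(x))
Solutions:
 f(x) = -asin(C1*exp(-4*x))/2 + pi/2
 f(x) = asin(C1*exp(-4*x))/2


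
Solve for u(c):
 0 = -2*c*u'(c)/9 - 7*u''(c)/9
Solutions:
 u(c) = C1 + C2*erf(sqrt(7)*c/7)


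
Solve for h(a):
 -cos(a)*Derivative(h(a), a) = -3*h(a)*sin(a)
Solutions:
 h(a) = C1/cos(a)^3


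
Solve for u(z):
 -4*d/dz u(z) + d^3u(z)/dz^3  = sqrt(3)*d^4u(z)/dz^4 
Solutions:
 u(z) = C1 + C2*exp(z*((8*sqrt(15) + 161*sqrt(3)/9)^(-1/3) + 2*sqrt(3) + 3*(8*sqrt(15) + 161*sqrt(3)/9)^(1/3))/18)*sin(sqrt(3)*z*(-3*(8*sqrt(15) + 161*sqrt(3)/9)^(1/3) + (8*sqrt(15) + 161*sqrt(3)/9)^(-1/3))/18) + C3*exp(z*((8*sqrt(15) + 161*sqrt(3)/9)^(-1/3) + 2*sqrt(3) + 3*(8*sqrt(15) + 161*sqrt(3)/9)^(1/3))/18)*cos(sqrt(3)*z*(-3*(8*sqrt(15) + 161*sqrt(3)/9)^(1/3) + (8*sqrt(15) + 161*sqrt(3)/9)^(-1/3))/18) + C4*exp(z*(-3*(8*sqrt(15) + 161*sqrt(3)/9)^(1/3) - 1/(8*sqrt(15) + 161*sqrt(3)/9)^(1/3) + sqrt(3))/9)


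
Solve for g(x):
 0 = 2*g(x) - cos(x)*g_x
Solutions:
 g(x) = C1*(sin(x) + 1)/(sin(x) - 1)


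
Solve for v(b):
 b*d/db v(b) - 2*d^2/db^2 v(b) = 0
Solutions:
 v(b) = C1 + C2*erfi(b/2)


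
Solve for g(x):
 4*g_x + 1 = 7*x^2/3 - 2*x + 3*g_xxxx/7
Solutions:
 g(x) = C1 + C4*exp(28^(1/3)*3^(2/3)*x/3) + 7*x^3/36 - x^2/4 - x/4 + (C2*sin(28^(1/3)*3^(1/6)*x/2) + C3*cos(28^(1/3)*3^(1/6)*x/2))*exp(-28^(1/3)*3^(2/3)*x/6)


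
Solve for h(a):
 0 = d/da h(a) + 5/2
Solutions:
 h(a) = C1 - 5*a/2


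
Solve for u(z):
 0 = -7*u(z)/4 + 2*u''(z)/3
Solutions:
 u(z) = C1*exp(-sqrt(42)*z/4) + C2*exp(sqrt(42)*z/4)


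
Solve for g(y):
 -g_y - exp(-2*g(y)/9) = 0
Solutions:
 g(y) = 9*log(-sqrt(C1 - y)) - 9*log(3) + 9*log(2)/2
 g(y) = 9*log(C1 - y)/2 - 9*log(3) + 9*log(2)/2


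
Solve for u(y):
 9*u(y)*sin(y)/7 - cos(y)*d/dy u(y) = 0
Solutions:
 u(y) = C1/cos(y)^(9/7)


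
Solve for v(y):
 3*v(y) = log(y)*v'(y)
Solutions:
 v(y) = C1*exp(3*li(y))


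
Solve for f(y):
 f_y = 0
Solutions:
 f(y) = C1


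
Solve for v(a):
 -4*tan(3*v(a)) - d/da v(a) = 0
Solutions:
 v(a) = -asin(C1*exp(-12*a))/3 + pi/3
 v(a) = asin(C1*exp(-12*a))/3


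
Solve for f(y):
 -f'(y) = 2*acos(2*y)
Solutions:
 f(y) = C1 - 2*y*acos(2*y) + sqrt(1 - 4*y^2)


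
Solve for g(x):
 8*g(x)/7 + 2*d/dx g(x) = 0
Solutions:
 g(x) = C1*exp(-4*x/7)


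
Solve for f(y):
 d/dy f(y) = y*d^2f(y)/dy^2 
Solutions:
 f(y) = C1 + C2*y^2


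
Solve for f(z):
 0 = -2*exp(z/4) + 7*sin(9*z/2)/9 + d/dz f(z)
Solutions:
 f(z) = C1 + 8*exp(z/4) + 14*cos(9*z/2)/81


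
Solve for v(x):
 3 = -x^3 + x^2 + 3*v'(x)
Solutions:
 v(x) = C1 + x^4/12 - x^3/9 + x


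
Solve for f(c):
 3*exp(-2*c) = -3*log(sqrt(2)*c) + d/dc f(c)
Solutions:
 f(c) = C1 + 3*c*log(c) + c*(-3 + 3*log(2)/2) - 3*exp(-2*c)/2


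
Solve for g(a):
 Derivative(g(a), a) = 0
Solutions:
 g(a) = C1


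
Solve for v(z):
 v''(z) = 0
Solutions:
 v(z) = C1 + C2*z


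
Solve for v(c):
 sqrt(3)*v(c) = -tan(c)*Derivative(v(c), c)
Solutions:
 v(c) = C1/sin(c)^(sqrt(3))


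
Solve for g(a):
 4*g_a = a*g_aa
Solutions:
 g(a) = C1 + C2*a^5


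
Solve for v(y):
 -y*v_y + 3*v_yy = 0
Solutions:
 v(y) = C1 + C2*erfi(sqrt(6)*y/6)


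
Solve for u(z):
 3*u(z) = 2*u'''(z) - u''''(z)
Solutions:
 u(z) = C1*exp(z*(1 - sqrt(1 + 2*2^(2/3)/(3 + sqrt(7)*I)^(1/3) + 2^(1/3)*(3 + sqrt(7)*I)^(1/3)))/2)*sin(z*sqrt(Abs(-2 + 2*2^(2/3)/(3 + sqrt(7)*I)^(1/3) + 2/sqrt(1 + 2*2^(2/3)/(3 + sqrt(7)*I)^(1/3) + 2^(1/3)*(3 + sqrt(7)*I)^(1/3)) + 2^(1/3)*(3 + sqrt(7)*I)^(1/3)))/2) + C2*exp(z*(1 - sqrt(1 + 2*2^(2/3)/(3 + sqrt(7)*I)^(1/3) + 2^(1/3)*(3 + sqrt(7)*I)^(1/3)))/2)*cos(z*sqrt(-2 + 2*2^(2/3)/(3 + sqrt(7)*I)^(1/3) + 2/sqrt(1 + 2*2^(2/3)/(3 + sqrt(7)*I)^(1/3) + 2^(1/3)*(3 + sqrt(7)*I)^(1/3)) + 2^(1/3)*(3 + sqrt(7)*I)^(1/3))/2) + C3*exp(z*(1 + sqrt(1 + 2*2^(2/3)/(3 + sqrt(7)*I)^(1/3) + 2^(1/3)*(3 + sqrt(7)*I)^(1/3)))/2)*sin(z*sqrt(Abs(2 - 2^(1/3)*(3 + sqrt(7)*I)^(1/3) + 2/sqrt(1 + 2*2^(2/3)/(3 + sqrt(7)*I)^(1/3) + 2^(1/3)*(3 + sqrt(7)*I)^(1/3)) - 2*2^(2/3)/(3 + sqrt(7)*I)^(1/3)))/2) + C4*exp(z*(1 + sqrt(1 + 2*2^(2/3)/(3 + sqrt(7)*I)^(1/3) + 2^(1/3)*(3 + sqrt(7)*I)^(1/3)))/2)*cos(z*sqrt(-2 + 2*2^(2/3)/(3 + sqrt(7)*I)^(1/3) - 2/sqrt(1 + 2*2^(2/3)/(3 + sqrt(7)*I)^(1/3) + 2^(1/3)*(3 + sqrt(7)*I)^(1/3)) + 2^(1/3)*(3 + sqrt(7)*I)^(1/3))/2)


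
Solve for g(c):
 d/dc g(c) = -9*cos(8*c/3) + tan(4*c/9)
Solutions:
 g(c) = C1 - 9*log(cos(4*c/9))/4 - 27*sin(8*c/3)/8


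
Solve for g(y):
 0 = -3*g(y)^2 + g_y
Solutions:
 g(y) = -1/(C1 + 3*y)


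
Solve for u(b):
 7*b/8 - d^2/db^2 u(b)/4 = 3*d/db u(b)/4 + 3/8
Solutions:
 u(b) = C1 + C2*exp(-3*b) + 7*b^2/12 - 8*b/9


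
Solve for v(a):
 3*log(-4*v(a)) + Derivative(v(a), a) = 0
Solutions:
 Integral(1/(log(-_y) + 2*log(2)), (_y, v(a)))/3 = C1 - a


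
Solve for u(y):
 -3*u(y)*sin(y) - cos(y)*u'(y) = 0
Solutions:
 u(y) = C1*cos(y)^3


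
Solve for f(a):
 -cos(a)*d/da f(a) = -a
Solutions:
 f(a) = C1 + Integral(a/cos(a), a)


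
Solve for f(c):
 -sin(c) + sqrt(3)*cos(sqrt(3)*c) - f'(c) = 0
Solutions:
 f(c) = C1 + sin(sqrt(3)*c) + cos(c)


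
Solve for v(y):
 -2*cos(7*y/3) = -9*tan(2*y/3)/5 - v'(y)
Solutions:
 v(y) = C1 + 27*log(cos(2*y/3))/10 + 6*sin(7*y/3)/7


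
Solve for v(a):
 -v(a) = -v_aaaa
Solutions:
 v(a) = C1*exp(-a) + C2*exp(a) + C3*sin(a) + C4*cos(a)


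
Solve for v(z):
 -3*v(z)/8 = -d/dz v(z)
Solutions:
 v(z) = C1*exp(3*z/8)


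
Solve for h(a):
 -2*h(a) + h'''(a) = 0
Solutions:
 h(a) = C3*exp(2^(1/3)*a) + (C1*sin(2^(1/3)*sqrt(3)*a/2) + C2*cos(2^(1/3)*sqrt(3)*a/2))*exp(-2^(1/3)*a/2)


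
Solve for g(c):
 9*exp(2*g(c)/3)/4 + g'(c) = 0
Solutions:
 g(c) = 3*log(-sqrt(-1/(C1 - 9*c))) + 3*log(6)/2
 g(c) = 3*log(-1/(C1 - 9*c))/2 + 3*log(6)/2


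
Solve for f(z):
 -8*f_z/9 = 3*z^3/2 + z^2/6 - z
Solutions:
 f(z) = C1 - 27*z^4/64 - z^3/16 + 9*z^2/16


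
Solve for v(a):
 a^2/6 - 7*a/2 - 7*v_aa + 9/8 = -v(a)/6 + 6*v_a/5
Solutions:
 v(a) = C1*exp(a*(-18 + sqrt(1374))/210) + C2*exp(-a*(18 + sqrt(1374))/210) - a^2 + 33*a/5 - 4323/100


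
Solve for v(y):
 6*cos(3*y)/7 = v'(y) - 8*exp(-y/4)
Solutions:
 v(y) = C1 + 2*sin(3*y)/7 - 32*exp(-y/4)


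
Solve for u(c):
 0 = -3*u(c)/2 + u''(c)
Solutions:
 u(c) = C1*exp(-sqrt(6)*c/2) + C2*exp(sqrt(6)*c/2)


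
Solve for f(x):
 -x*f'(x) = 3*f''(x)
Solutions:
 f(x) = C1 + C2*erf(sqrt(6)*x/6)


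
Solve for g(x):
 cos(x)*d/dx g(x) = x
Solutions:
 g(x) = C1 + Integral(x/cos(x), x)


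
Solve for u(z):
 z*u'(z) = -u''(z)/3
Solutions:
 u(z) = C1 + C2*erf(sqrt(6)*z/2)


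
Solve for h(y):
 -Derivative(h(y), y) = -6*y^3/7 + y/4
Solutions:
 h(y) = C1 + 3*y^4/14 - y^2/8


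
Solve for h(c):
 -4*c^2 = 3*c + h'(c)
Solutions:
 h(c) = C1 - 4*c^3/3 - 3*c^2/2


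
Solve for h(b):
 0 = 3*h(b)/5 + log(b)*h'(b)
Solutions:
 h(b) = C1*exp(-3*li(b)/5)


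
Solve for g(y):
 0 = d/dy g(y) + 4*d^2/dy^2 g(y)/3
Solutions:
 g(y) = C1 + C2*exp(-3*y/4)


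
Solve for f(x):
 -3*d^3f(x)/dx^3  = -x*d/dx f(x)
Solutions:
 f(x) = C1 + Integral(C2*airyai(3^(2/3)*x/3) + C3*airybi(3^(2/3)*x/3), x)


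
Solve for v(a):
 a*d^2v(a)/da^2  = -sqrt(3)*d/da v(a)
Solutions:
 v(a) = C1 + C2*a^(1 - sqrt(3))


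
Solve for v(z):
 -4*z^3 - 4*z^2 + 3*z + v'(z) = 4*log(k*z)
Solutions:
 v(z) = C1 + z^4 + 4*z^3/3 - 3*z^2/2 + 4*z*log(k*z) - 4*z


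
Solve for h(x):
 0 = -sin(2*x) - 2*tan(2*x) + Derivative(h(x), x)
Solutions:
 h(x) = C1 - log(cos(2*x)) - cos(2*x)/2


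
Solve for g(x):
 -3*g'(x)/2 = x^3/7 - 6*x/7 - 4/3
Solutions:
 g(x) = C1 - x^4/42 + 2*x^2/7 + 8*x/9


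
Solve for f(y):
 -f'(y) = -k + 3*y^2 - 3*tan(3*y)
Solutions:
 f(y) = C1 + k*y - y^3 - log(cos(3*y))


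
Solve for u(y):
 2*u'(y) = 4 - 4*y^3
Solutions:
 u(y) = C1 - y^4/2 + 2*y


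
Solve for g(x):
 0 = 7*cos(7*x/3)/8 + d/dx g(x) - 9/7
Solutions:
 g(x) = C1 + 9*x/7 - 3*sin(7*x/3)/8


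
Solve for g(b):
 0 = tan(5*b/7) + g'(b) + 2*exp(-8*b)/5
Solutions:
 g(b) = C1 - 7*log(tan(5*b/7)^2 + 1)/10 + exp(-8*b)/20


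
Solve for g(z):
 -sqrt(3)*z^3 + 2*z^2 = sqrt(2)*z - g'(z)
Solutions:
 g(z) = C1 + sqrt(3)*z^4/4 - 2*z^3/3 + sqrt(2)*z^2/2


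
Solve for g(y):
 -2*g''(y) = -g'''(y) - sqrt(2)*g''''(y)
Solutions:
 g(y) = C1 + C2*y + C3*exp(sqrt(2)*y*(-1 + sqrt(1 + 8*sqrt(2)))/4) + C4*exp(-sqrt(2)*y*(1 + sqrt(1 + 8*sqrt(2)))/4)


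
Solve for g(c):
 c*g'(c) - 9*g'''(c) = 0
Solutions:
 g(c) = C1 + Integral(C2*airyai(3^(1/3)*c/3) + C3*airybi(3^(1/3)*c/3), c)


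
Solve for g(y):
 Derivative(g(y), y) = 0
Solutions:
 g(y) = C1


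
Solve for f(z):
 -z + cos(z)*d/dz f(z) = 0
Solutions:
 f(z) = C1 + Integral(z/cos(z), z)


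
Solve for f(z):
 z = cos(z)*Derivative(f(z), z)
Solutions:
 f(z) = C1 + Integral(z/cos(z), z)


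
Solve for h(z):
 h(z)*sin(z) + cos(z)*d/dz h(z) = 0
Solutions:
 h(z) = C1*cos(z)


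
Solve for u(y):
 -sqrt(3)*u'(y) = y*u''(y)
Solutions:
 u(y) = C1 + C2*y^(1 - sqrt(3))


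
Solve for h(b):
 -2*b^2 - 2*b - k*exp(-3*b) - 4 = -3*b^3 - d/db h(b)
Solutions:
 h(b) = C1 - 3*b^4/4 + 2*b^3/3 + b^2 + 4*b - k*exp(-3*b)/3


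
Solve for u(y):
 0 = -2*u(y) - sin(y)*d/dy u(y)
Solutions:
 u(y) = C1*(cos(y) + 1)/(cos(y) - 1)


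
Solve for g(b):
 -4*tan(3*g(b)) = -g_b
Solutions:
 g(b) = -asin(C1*exp(12*b))/3 + pi/3
 g(b) = asin(C1*exp(12*b))/3


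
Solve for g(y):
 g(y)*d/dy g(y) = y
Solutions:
 g(y) = -sqrt(C1 + y^2)
 g(y) = sqrt(C1 + y^2)


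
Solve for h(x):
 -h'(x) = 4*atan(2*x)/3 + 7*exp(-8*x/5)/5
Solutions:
 h(x) = C1 - 4*x*atan(2*x)/3 + log(4*x^2 + 1)/3 + 7*exp(-8*x/5)/8


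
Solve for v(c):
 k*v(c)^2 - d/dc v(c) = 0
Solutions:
 v(c) = -1/(C1 + c*k)


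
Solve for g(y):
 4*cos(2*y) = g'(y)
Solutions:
 g(y) = C1 + 2*sin(2*y)


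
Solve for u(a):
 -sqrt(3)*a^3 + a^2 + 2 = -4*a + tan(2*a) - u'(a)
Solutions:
 u(a) = C1 + sqrt(3)*a^4/4 - a^3/3 - 2*a^2 - 2*a - log(cos(2*a))/2


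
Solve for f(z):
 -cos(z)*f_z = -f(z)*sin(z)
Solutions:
 f(z) = C1/cos(z)


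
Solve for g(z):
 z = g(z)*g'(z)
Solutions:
 g(z) = -sqrt(C1 + z^2)
 g(z) = sqrt(C1 + z^2)


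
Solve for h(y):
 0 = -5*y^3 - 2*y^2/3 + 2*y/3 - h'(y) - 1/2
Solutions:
 h(y) = C1 - 5*y^4/4 - 2*y^3/9 + y^2/3 - y/2


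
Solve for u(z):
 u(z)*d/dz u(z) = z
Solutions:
 u(z) = -sqrt(C1 + z^2)
 u(z) = sqrt(C1 + z^2)


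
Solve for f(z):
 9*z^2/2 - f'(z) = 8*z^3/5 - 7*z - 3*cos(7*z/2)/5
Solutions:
 f(z) = C1 - 2*z^4/5 + 3*z^3/2 + 7*z^2/2 + 6*sin(7*z/2)/35


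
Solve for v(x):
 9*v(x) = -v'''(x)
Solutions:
 v(x) = C3*exp(-3^(2/3)*x) + (C1*sin(3*3^(1/6)*x/2) + C2*cos(3*3^(1/6)*x/2))*exp(3^(2/3)*x/2)


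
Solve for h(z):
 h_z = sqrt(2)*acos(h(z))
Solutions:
 Integral(1/acos(_y), (_y, h(z))) = C1 + sqrt(2)*z


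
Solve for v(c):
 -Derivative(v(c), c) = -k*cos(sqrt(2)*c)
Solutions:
 v(c) = C1 + sqrt(2)*k*sin(sqrt(2)*c)/2


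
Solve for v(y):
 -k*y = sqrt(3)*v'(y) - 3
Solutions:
 v(y) = C1 - sqrt(3)*k*y^2/6 + sqrt(3)*y


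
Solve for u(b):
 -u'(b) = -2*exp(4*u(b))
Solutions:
 u(b) = log(-(-1/(C1 + 8*b))^(1/4))
 u(b) = log(-1/(C1 + 8*b))/4
 u(b) = log(-I*(-1/(C1 + 8*b))^(1/4))
 u(b) = log(I*(-1/(C1 + 8*b))^(1/4))


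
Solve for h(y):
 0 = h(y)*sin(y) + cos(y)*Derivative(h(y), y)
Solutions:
 h(y) = C1*cos(y)


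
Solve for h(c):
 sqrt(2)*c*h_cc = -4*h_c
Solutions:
 h(c) = C1 + C2*c^(1 - 2*sqrt(2))


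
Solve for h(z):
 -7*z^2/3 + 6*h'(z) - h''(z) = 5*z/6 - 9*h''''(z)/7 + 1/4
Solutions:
 h(z) = C1 + C2*exp(7^(1/3)*z*(7^(1/3)/(2*sqrt(1635)/9 + 9)^(1/3) + 3*(2*sqrt(1635)/9 + 9)^(1/3))/18)*sin(sqrt(3)*z*(-3*(14*sqrt(1635)/9 + 63)^(1/3) + 7/(14*sqrt(1635)/9 + 63)^(1/3))/18) + C3*exp(7^(1/3)*z*(7^(1/3)/(2*sqrt(1635)/9 + 9)^(1/3) + 3*(2*sqrt(1635)/9 + 9)^(1/3))/18)*cos(sqrt(3)*z*(-3*(14*sqrt(1635)/9 + 63)^(1/3) + 7/(14*sqrt(1635)/9 + 63)^(1/3))/18) + C4*exp(-7^(1/3)*z*(7^(1/3)/(2*sqrt(1635)/9 + 9)^(1/3) + 3*(2*sqrt(1635)/9 + 9)^(1/3))/9) + 7*z^3/54 + 29*z^2/216 + 7*z/81


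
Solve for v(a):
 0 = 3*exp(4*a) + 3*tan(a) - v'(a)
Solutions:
 v(a) = C1 + 3*exp(4*a)/4 - 3*log(cos(a))


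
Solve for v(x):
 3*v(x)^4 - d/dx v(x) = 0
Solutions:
 v(x) = (-1/(C1 + 9*x))^(1/3)
 v(x) = (-1/(C1 + 3*x))^(1/3)*(-3^(2/3) - 3*3^(1/6)*I)/6
 v(x) = (-1/(C1 + 3*x))^(1/3)*(-3^(2/3) + 3*3^(1/6)*I)/6


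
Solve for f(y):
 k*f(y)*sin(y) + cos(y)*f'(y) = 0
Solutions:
 f(y) = C1*exp(k*log(cos(y)))


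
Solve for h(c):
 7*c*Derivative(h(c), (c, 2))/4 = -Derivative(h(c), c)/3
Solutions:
 h(c) = C1 + C2*c^(17/21)


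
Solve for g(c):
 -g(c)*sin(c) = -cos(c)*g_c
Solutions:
 g(c) = C1/cos(c)


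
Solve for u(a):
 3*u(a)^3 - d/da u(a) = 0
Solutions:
 u(a) = -sqrt(2)*sqrt(-1/(C1 + 3*a))/2
 u(a) = sqrt(2)*sqrt(-1/(C1 + 3*a))/2


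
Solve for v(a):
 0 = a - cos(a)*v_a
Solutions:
 v(a) = C1 + Integral(a/cos(a), a)


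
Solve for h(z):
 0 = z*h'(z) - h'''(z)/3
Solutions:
 h(z) = C1 + Integral(C2*airyai(3^(1/3)*z) + C3*airybi(3^(1/3)*z), z)


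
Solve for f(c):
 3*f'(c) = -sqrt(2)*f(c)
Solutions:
 f(c) = C1*exp(-sqrt(2)*c/3)


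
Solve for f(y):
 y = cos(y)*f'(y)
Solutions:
 f(y) = C1 + Integral(y/cos(y), y)


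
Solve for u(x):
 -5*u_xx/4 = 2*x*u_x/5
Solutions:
 u(x) = C1 + C2*erf(2*x/5)


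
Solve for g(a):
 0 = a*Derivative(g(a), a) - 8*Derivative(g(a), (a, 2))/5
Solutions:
 g(a) = C1 + C2*erfi(sqrt(5)*a/4)


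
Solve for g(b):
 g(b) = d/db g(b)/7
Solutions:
 g(b) = C1*exp(7*b)


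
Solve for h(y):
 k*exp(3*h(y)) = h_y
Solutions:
 h(y) = log(-1/(C1 + 3*k*y))/3
 h(y) = log((-1/(C1 + k*y))^(1/3)*(-3^(2/3) - 3*3^(1/6)*I)/6)
 h(y) = log((-1/(C1 + k*y))^(1/3)*(-3^(2/3) + 3*3^(1/6)*I)/6)


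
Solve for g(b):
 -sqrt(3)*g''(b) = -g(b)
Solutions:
 g(b) = C1*exp(-3^(3/4)*b/3) + C2*exp(3^(3/4)*b/3)


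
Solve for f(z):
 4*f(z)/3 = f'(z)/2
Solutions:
 f(z) = C1*exp(8*z/3)


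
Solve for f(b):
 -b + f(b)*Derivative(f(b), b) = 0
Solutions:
 f(b) = -sqrt(C1 + b^2)
 f(b) = sqrt(C1 + b^2)


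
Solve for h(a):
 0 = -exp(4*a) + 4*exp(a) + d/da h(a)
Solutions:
 h(a) = C1 + exp(4*a)/4 - 4*exp(a)


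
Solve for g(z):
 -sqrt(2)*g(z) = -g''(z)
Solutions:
 g(z) = C1*exp(-2^(1/4)*z) + C2*exp(2^(1/4)*z)


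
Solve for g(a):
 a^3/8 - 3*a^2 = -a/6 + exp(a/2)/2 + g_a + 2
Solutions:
 g(a) = C1 + a^4/32 - a^3 + a^2/12 - 2*a - sqrt(exp(a))


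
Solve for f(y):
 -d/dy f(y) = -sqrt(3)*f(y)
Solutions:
 f(y) = C1*exp(sqrt(3)*y)


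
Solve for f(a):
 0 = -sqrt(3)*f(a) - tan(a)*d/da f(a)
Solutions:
 f(a) = C1/sin(a)^(sqrt(3))


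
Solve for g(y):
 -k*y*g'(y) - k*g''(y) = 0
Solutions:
 g(y) = C1 + C2*erf(sqrt(2)*y/2)


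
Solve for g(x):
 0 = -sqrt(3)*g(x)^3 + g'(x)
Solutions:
 g(x) = -sqrt(2)*sqrt(-1/(C1 + sqrt(3)*x))/2
 g(x) = sqrt(2)*sqrt(-1/(C1 + sqrt(3)*x))/2


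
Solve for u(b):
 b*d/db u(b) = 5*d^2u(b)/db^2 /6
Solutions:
 u(b) = C1 + C2*erfi(sqrt(15)*b/5)


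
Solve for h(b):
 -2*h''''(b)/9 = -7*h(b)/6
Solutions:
 h(b) = C1*exp(-sqrt(2)*21^(1/4)*b/2) + C2*exp(sqrt(2)*21^(1/4)*b/2) + C3*sin(sqrt(2)*21^(1/4)*b/2) + C4*cos(sqrt(2)*21^(1/4)*b/2)


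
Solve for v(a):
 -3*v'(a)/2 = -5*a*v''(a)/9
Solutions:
 v(a) = C1 + C2*a^(37/10)


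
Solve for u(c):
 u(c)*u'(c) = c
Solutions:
 u(c) = -sqrt(C1 + c^2)
 u(c) = sqrt(C1 + c^2)


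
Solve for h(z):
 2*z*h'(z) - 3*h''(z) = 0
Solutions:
 h(z) = C1 + C2*erfi(sqrt(3)*z/3)


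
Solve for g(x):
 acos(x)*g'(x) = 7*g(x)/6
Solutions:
 g(x) = C1*exp(7*Integral(1/acos(x), x)/6)


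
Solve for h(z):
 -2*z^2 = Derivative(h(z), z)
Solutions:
 h(z) = C1 - 2*z^3/3


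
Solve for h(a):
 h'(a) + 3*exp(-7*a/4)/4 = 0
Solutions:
 h(a) = C1 + 3*exp(-7*a/4)/7


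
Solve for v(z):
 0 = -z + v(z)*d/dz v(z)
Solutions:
 v(z) = -sqrt(C1 + z^2)
 v(z) = sqrt(C1 + z^2)


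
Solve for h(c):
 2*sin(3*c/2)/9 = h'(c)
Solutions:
 h(c) = C1 - 4*cos(3*c/2)/27


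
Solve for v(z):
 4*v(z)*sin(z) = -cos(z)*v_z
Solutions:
 v(z) = C1*cos(z)^4


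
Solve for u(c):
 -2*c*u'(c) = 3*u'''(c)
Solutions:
 u(c) = C1 + Integral(C2*airyai(-2^(1/3)*3^(2/3)*c/3) + C3*airybi(-2^(1/3)*3^(2/3)*c/3), c)


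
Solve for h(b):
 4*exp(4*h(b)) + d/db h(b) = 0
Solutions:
 h(b) = log(-I*(1/(C1 + 16*b))^(1/4))
 h(b) = log(I*(1/(C1 + 16*b))^(1/4))
 h(b) = log(-(1/(C1 + 16*b))^(1/4))
 h(b) = log(1/(C1 + 16*b))/4


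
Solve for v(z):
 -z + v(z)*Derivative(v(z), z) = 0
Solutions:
 v(z) = -sqrt(C1 + z^2)
 v(z) = sqrt(C1 + z^2)


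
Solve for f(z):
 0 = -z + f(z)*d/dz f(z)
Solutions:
 f(z) = -sqrt(C1 + z^2)
 f(z) = sqrt(C1 + z^2)


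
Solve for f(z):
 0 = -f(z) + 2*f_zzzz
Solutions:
 f(z) = C1*exp(-2^(3/4)*z/2) + C2*exp(2^(3/4)*z/2) + C3*sin(2^(3/4)*z/2) + C4*cos(2^(3/4)*z/2)


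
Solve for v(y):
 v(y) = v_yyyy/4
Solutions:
 v(y) = C1*exp(-sqrt(2)*y) + C2*exp(sqrt(2)*y) + C3*sin(sqrt(2)*y) + C4*cos(sqrt(2)*y)


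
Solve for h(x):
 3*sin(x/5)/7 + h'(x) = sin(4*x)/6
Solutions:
 h(x) = C1 + 15*cos(x/5)/7 - cos(4*x)/24


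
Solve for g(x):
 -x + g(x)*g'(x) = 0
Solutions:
 g(x) = -sqrt(C1 + x^2)
 g(x) = sqrt(C1 + x^2)


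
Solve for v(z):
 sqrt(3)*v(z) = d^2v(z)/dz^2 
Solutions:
 v(z) = C1*exp(-3^(1/4)*z) + C2*exp(3^(1/4)*z)


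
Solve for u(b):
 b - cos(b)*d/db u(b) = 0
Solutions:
 u(b) = C1 + Integral(b/cos(b), b)


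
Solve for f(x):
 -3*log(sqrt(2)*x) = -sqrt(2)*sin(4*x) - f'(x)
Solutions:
 f(x) = C1 + 3*x*log(x) - 3*x + 3*x*log(2)/2 + sqrt(2)*cos(4*x)/4


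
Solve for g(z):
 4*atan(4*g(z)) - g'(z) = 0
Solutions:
 Integral(1/atan(4*_y), (_y, g(z))) = C1 + 4*z


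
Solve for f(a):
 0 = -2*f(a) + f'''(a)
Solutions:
 f(a) = C3*exp(2^(1/3)*a) + (C1*sin(2^(1/3)*sqrt(3)*a/2) + C2*cos(2^(1/3)*sqrt(3)*a/2))*exp(-2^(1/3)*a/2)


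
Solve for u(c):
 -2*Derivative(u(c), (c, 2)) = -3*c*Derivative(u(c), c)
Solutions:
 u(c) = C1 + C2*erfi(sqrt(3)*c/2)


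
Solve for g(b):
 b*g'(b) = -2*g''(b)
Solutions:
 g(b) = C1 + C2*erf(b/2)


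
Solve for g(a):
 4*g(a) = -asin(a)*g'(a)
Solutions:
 g(a) = C1*exp(-4*Integral(1/asin(a), a))


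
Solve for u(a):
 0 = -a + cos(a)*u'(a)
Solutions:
 u(a) = C1 + Integral(a/cos(a), a)


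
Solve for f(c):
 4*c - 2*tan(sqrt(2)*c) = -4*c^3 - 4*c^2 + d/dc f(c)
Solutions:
 f(c) = C1 + c^4 + 4*c^3/3 + 2*c^2 + sqrt(2)*log(cos(sqrt(2)*c))


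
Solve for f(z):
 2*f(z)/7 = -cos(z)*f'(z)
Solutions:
 f(z) = C1*(sin(z) - 1)^(1/7)/(sin(z) + 1)^(1/7)


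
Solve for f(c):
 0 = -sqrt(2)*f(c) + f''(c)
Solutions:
 f(c) = C1*exp(-2^(1/4)*c) + C2*exp(2^(1/4)*c)


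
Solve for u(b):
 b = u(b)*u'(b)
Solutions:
 u(b) = -sqrt(C1 + b^2)
 u(b) = sqrt(C1 + b^2)


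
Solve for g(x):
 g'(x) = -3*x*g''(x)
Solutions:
 g(x) = C1 + C2*x^(2/3)


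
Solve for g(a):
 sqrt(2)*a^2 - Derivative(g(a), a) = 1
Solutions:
 g(a) = C1 + sqrt(2)*a^3/3 - a


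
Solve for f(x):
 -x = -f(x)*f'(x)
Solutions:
 f(x) = -sqrt(C1 + x^2)
 f(x) = sqrt(C1 + x^2)


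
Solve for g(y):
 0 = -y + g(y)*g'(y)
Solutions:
 g(y) = -sqrt(C1 + y^2)
 g(y) = sqrt(C1 + y^2)


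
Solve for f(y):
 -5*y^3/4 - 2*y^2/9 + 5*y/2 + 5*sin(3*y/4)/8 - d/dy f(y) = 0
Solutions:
 f(y) = C1 - 5*y^4/16 - 2*y^3/27 + 5*y^2/4 - 5*cos(3*y/4)/6


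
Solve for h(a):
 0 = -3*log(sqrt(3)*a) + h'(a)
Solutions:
 h(a) = C1 + 3*a*log(a) - 3*a + 3*a*log(3)/2


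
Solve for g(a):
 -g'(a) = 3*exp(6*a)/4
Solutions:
 g(a) = C1 - exp(6*a)/8


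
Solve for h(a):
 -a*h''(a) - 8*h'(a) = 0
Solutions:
 h(a) = C1 + C2/a^7


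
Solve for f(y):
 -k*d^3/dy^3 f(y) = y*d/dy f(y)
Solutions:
 f(y) = C1 + Integral(C2*airyai(y*(-1/k)^(1/3)) + C3*airybi(y*(-1/k)^(1/3)), y)


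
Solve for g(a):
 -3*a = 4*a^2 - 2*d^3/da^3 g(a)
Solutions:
 g(a) = C1 + C2*a + C3*a^2 + a^5/30 + a^4/16


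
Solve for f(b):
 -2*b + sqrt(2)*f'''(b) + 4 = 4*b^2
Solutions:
 f(b) = C1 + C2*b + C3*b^2 + sqrt(2)*b^5/30 + sqrt(2)*b^4/24 - sqrt(2)*b^3/3


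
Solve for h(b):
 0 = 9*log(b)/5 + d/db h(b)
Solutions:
 h(b) = C1 - 9*b*log(b)/5 + 9*b/5


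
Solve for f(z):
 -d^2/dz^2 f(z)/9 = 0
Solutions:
 f(z) = C1 + C2*z


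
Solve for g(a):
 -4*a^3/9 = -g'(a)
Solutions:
 g(a) = C1 + a^4/9


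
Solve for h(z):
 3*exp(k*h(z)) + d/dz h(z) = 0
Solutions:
 h(z) = Piecewise((log(1/(C1*k + 3*k*z))/k, Ne(k, 0)), (nan, True))
 h(z) = Piecewise((C1 - 3*z, Eq(k, 0)), (nan, True))


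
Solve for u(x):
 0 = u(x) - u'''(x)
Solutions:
 u(x) = C3*exp(x) + (C1*sin(sqrt(3)*x/2) + C2*cos(sqrt(3)*x/2))*exp(-x/2)


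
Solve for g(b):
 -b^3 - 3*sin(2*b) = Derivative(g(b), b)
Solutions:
 g(b) = C1 - b^4/4 + 3*cos(2*b)/2


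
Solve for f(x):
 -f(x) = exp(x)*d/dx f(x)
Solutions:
 f(x) = C1*exp(exp(-x))


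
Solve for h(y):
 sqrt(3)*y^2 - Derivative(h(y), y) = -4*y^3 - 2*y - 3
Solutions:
 h(y) = C1 + y^4 + sqrt(3)*y^3/3 + y^2 + 3*y


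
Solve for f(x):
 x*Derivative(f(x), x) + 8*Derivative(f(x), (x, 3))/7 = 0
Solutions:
 f(x) = C1 + Integral(C2*airyai(-7^(1/3)*x/2) + C3*airybi(-7^(1/3)*x/2), x)


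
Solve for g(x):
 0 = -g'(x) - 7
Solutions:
 g(x) = C1 - 7*x


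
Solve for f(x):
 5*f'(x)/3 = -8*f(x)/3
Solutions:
 f(x) = C1*exp(-8*x/5)


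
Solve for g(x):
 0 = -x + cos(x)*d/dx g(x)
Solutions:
 g(x) = C1 + Integral(x/cos(x), x)


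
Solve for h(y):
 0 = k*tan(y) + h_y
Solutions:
 h(y) = C1 + k*log(cos(y))


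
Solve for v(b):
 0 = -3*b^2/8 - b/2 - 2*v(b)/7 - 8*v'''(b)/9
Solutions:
 v(b) = C3*exp(-3^(2/3)*98^(1/3)*b/14) - 21*b^2/16 - 7*b/4 + (C1*sin(3*3^(1/6)*98^(1/3)*b/28) + C2*cos(3*3^(1/6)*98^(1/3)*b/28))*exp(3^(2/3)*98^(1/3)*b/28)


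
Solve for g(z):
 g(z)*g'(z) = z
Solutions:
 g(z) = -sqrt(C1 + z^2)
 g(z) = sqrt(C1 + z^2)


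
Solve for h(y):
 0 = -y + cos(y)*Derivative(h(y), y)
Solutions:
 h(y) = C1 + Integral(y/cos(y), y)


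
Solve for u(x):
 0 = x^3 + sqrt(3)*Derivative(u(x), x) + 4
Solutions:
 u(x) = C1 - sqrt(3)*x^4/12 - 4*sqrt(3)*x/3


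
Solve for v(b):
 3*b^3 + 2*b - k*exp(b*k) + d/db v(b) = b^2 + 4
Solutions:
 v(b) = C1 - 3*b^4/4 + b^3/3 - b^2 + 4*b + exp(b*k)


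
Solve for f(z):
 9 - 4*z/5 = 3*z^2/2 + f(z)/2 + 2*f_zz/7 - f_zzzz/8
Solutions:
 f(z) = C1*exp(-sqrt(14)*z*sqrt(4 + sqrt(65))/7) + C2*exp(sqrt(14)*z*sqrt(4 + sqrt(65))/7) + C3*sin(sqrt(14)*z*sqrt(-4 + sqrt(65))/7) + C4*cos(sqrt(14)*z*sqrt(-4 + sqrt(65))/7) - 3*z^2 - 8*z/5 + 150/7


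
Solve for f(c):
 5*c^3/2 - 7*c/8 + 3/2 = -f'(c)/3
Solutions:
 f(c) = C1 - 15*c^4/8 + 21*c^2/16 - 9*c/2


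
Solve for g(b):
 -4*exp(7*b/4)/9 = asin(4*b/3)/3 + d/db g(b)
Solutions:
 g(b) = C1 - b*asin(4*b/3)/3 - sqrt(9 - 16*b^2)/12 - 16*exp(7*b/4)/63


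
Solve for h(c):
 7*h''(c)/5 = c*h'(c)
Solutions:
 h(c) = C1 + C2*erfi(sqrt(70)*c/14)


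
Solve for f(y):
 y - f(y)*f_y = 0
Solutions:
 f(y) = -sqrt(C1 + y^2)
 f(y) = sqrt(C1 + y^2)


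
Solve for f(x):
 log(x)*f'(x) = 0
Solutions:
 f(x) = C1


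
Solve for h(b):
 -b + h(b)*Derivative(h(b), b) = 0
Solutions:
 h(b) = -sqrt(C1 + b^2)
 h(b) = sqrt(C1 + b^2)


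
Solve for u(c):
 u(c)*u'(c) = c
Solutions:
 u(c) = -sqrt(C1 + c^2)
 u(c) = sqrt(C1 + c^2)


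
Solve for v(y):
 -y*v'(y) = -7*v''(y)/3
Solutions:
 v(y) = C1 + C2*erfi(sqrt(42)*y/14)


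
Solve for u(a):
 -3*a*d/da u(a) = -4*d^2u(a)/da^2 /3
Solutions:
 u(a) = C1 + C2*erfi(3*sqrt(2)*a/4)


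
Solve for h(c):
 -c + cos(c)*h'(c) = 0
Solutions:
 h(c) = C1 + Integral(c/cos(c), c)


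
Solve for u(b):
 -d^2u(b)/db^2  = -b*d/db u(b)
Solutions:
 u(b) = C1 + C2*erfi(sqrt(2)*b/2)


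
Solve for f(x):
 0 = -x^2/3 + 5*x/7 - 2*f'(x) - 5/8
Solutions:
 f(x) = C1 - x^3/18 + 5*x^2/28 - 5*x/16


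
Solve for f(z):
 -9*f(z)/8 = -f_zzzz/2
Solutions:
 f(z) = C1*exp(-sqrt(6)*z/2) + C2*exp(sqrt(6)*z/2) + C3*sin(sqrt(6)*z/2) + C4*cos(sqrt(6)*z/2)


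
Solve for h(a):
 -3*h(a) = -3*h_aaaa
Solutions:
 h(a) = C1*exp(-a) + C2*exp(a) + C3*sin(a) + C4*cos(a)


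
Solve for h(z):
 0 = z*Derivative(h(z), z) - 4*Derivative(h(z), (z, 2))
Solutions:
 h(z) = C1 + C2*erfi(sqrt(2)*z/4)


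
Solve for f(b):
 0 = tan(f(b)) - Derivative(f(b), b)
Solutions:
 f(b) = pi - asin(C1*exp(b))
 f(b) = asin(C1*exp(b))


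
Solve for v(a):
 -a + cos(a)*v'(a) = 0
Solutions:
 v(a) = C1 + Integral(a/cos(a), a)


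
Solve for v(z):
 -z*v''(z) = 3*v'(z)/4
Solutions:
 v(z) = C1 + C2*z^(1/4)


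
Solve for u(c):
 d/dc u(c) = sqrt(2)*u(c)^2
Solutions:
 u(c) = -1/(C1 + sqrt(2)*c)


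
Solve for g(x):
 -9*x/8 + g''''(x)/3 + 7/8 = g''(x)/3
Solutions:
 g(x) = C1 + C2*x + C3*exp(-x) + C4*exp(x) - 9*x^3/16 + 21*x^2/16


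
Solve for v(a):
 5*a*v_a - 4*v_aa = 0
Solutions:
 v(a) = C1 + C2*erfi(sqrt(10)*a/4)


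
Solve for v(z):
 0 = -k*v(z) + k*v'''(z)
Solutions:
 v(z) = C3*exp(z) + (C1*sin(sqrt(3)*z/2) + C2*cos(sqrt(3)*z/2))*exp(-z/2)


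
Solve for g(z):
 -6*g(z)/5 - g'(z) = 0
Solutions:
 g(z) = C1*exp(-6*z/5)


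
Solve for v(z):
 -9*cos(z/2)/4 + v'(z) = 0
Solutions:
 v(z) = C1 + 9*sin(z/2)/2


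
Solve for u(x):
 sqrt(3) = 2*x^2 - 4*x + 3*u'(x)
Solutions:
 u(x) = C1 - 2*x^3/9 + 2*x^2/3 + sqrt(3)*x/3


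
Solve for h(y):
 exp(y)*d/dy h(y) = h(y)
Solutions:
 h(y) = C1*exp(-exp(-y))


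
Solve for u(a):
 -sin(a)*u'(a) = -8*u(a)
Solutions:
 u(a) = C1*(cos(a)^4 - 4*cos(a)^3 + 6*cos(a)^2 - 4*cos(a) + 1)/(cos(a)^4 + 4*cos(a)^3 + 6*cos(a)^2 + 4*cos(a) + 1)


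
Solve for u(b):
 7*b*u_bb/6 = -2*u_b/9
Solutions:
 u(b) = C1 + C2*b^(17/21)


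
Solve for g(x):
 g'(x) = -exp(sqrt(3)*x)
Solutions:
 g(x) = C1 - sqrt(3)*exp(sqrt(3)*x)/3


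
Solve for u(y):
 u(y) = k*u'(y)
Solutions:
 u(y) = C1*exp(y/k)


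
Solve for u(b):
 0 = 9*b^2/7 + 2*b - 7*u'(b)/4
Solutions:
 u(b) = C1 + 12*b^3/49 + 4*b^2/7


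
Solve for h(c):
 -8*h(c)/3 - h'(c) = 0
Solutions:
 h(c) = C1*exp(-8*c/3)


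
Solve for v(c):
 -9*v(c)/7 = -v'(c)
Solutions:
 v(c) = C1*exp(9*c/7)


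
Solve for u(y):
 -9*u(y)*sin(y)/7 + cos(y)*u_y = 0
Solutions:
 u(y) = C1/cos(y)^(9/7)


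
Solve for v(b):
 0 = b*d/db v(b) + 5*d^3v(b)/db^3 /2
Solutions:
 v(b) = C1 + Integral(C2*airyai(-2^(1/3)*5^(2/3)*b/5) + C3*airybi(-2^(1/3)*5^(2/3)*b/5), b)


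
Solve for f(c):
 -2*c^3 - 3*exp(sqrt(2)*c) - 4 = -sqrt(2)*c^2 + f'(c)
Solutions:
 f(c) = C1 - c^4/2 + sqrt(2)*c^3/3 - 4*c - 3*sqrt(2)*exp(sqrt(2)*c)/2


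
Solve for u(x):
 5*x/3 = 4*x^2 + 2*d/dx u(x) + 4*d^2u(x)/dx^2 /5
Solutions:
 u(x) = C1 + C2*exp(-5*x/2) - 2*x^3/3 + 73*x^2/60 - 73*x/75


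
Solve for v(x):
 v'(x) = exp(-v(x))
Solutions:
 v(x) = log(C1 + x)


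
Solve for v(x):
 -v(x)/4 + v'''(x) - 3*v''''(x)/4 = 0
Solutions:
 v(x) = (C1 + C2*x)*exp(x) + (C3*sin(sqrt(2)*x/3) + C4*cos(sqrt(2)*x/3))*exp(-x/3)


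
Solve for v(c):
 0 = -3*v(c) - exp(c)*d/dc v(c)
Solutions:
 v(c) = C1*exp(3*exp(-c))


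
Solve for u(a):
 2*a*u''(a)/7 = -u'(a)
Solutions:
 u(a) = C1 + C2/a^(5/2)


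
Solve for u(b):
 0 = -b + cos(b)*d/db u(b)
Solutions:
 u(b) = C1 + Integral(b/cos(b), b)


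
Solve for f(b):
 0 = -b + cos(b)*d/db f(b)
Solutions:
 f(b) = C1 + Integral(b/cos(b), b)


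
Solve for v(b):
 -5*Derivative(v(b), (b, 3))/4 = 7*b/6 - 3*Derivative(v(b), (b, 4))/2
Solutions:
 v(b) = C1 + C2*b + C3*b^2 + C4*exp(5*b/6) - 7*b^4/180 - 14*b^3/75


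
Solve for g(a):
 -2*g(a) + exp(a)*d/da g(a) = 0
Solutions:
 g(a) = C1*exp(-2*exp(-a))


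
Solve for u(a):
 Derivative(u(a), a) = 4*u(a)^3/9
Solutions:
 u(a) = -3*sqrt(2)*sqrt(-1/(C1 + 4*a))/2
 u(a) = 3*sqrt(2)*sqrt(-1/(C1 + 4*a))/2


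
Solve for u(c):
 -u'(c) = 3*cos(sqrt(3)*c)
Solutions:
 u(c) = C1 - sqrt(3)*sin(sqrt(3)*c)


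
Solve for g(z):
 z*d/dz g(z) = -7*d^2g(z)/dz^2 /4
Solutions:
 g(z) = C1 + C2*erf(sqrt(14)*z/7)


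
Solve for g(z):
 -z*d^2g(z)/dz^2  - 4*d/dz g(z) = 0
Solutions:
 g(z) = C1 + C2/z^3


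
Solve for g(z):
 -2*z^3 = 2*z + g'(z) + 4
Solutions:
 g(z) = C1 - z^4/2 - z^2 - 4*z


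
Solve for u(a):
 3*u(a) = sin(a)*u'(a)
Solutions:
 u(a) = C1*(cos(a) - 1)^(3/2)/(cos(a) + 1)^(3/2)


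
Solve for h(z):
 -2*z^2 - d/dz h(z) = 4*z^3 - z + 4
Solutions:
 h(z) = C1 - z^4 - 2*z^3/3 + z^2/2 - 4*z


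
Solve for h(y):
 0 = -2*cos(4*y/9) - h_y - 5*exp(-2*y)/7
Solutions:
 h(y) = C1 - 9*sin(4*y/9)/2 + 5*exp(-2*y)/14


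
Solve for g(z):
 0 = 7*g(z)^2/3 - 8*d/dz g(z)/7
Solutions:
 g(z) = -24/(C1 + 49*z)


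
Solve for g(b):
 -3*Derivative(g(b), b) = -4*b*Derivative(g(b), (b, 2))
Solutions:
 g(b) = C1 + C2*b^(7/4)


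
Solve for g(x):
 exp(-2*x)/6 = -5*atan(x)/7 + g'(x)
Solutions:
 g(x) = C1 + 5*x*atan(x)/7 - 5*log(x^2 + 1)/14 - exp(-2*x)/12


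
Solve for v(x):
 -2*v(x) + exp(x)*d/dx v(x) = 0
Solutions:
 v(x) = C1*exp(-2*exp(-x))


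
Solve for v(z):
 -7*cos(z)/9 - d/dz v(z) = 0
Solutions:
 v(z) = C1 - 7*sin(z)/9


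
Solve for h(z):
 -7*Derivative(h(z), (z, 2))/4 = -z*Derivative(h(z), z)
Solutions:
 h(z) = C1 + C2*erfi(sqrt(14)*z/7)


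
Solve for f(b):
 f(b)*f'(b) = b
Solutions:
 f(b) = -sqrt(C1 + b^2)
 f(b) = sqrt(C1 + b^2)


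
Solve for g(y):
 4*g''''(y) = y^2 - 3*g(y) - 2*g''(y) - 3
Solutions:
 g(y) = y^2/3 + (C1*sin(sqrt(2)*3^(1/4)*y*cos(atan(sqrt(11))/2)/2) + C2*cos(sqrt(2)*3^(1/4)*y*cos(atan(sqrt(11))/2)/2))*exp(-sqrt(2)*3^(1/4)*y*sin(atan(sqrt(11))/2)/2) + (C3*sin(sqrt(2)*3^(1/4)*y*cos(atan(sqrt(11))/2)/2) + C4*cos(sqrt(2)*3^(1/4)*y*cos(atan(sqrt(11))/2)/2))*exp(sqrt(2)*3^(1/4)*y*sin(atan(sqrt(11))/2)/2) - 13/9


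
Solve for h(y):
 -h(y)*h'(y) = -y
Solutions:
 h(y) = -sqrt(C1 + y^2)
 h(y) = sqrt(C1 + y^2)


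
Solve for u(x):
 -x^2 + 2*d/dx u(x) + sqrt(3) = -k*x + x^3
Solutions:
 u(x) = C1 - k*x^2/4 + x^4/8 + x^3/6 - sqrt(3)*x/2


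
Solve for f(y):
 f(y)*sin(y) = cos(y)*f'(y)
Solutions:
 f(y) = C1/cos(y)


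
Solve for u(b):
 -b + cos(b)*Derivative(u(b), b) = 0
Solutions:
 u(b) = C1 + Integral(b/cos(b), b)


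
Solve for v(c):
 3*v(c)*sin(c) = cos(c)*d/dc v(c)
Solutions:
 v(c) = C1/cos(c)^3


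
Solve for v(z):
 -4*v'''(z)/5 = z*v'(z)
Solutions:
 v(z) = C1 + Integral(C2*airyai(-10^(1/3)*z/2) + C3*airybi(-10^(1/3)*z/2), z)


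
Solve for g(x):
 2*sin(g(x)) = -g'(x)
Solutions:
 g(x) = -acos((-C1 - exp(4*x))/(C1 - exp(4*x))) + 2*pi
 g(x) = acos((-C1 - exp(4*x))/(C1 - exp(4*x)))


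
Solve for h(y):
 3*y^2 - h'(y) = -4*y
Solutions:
 h(y) = C1 + y^3 + 2*y^2


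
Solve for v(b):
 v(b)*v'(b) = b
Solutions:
 v(b) = -sqrt(C1 + b^2)
 v(b) = sqrt(C1 + b^2)


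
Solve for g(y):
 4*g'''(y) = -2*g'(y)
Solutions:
 g(y) = C1 + C2*sin(sqrt(2)*y/2) + C3*cos(sqrt(2)*y/2)


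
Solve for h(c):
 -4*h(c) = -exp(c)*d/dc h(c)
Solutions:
 h(c) = C1*exp(-4*exp(-c))


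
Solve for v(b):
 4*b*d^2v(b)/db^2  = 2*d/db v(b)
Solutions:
 v(b) = C1 + C2*b^(3/2)


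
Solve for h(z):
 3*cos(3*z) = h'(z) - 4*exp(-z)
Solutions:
 h(z) = C1 + sin(3*z) - 4*exp(-z)


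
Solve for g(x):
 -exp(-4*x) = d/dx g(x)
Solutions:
 g(x) = C1 + exp(-4*x)/4


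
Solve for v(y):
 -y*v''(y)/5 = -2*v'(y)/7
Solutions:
 v(y) = C1 + C2*y^(17/7)


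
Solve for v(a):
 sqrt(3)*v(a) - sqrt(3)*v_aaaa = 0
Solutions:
 v(a) = C1*exp(-a) + C2*exp(a) + C3*sin(a) + C4*cos(a)


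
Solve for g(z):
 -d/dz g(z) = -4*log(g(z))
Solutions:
 li(g(z)) = C1 + 4*z


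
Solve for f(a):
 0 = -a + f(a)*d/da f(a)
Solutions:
 f(a) = -sqrt(C1 + a^2)
 f(a) = sqrt(C1 + a^2)


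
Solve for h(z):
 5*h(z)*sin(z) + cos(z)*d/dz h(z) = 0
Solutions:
 h(z) = C1*cos(z)^5
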